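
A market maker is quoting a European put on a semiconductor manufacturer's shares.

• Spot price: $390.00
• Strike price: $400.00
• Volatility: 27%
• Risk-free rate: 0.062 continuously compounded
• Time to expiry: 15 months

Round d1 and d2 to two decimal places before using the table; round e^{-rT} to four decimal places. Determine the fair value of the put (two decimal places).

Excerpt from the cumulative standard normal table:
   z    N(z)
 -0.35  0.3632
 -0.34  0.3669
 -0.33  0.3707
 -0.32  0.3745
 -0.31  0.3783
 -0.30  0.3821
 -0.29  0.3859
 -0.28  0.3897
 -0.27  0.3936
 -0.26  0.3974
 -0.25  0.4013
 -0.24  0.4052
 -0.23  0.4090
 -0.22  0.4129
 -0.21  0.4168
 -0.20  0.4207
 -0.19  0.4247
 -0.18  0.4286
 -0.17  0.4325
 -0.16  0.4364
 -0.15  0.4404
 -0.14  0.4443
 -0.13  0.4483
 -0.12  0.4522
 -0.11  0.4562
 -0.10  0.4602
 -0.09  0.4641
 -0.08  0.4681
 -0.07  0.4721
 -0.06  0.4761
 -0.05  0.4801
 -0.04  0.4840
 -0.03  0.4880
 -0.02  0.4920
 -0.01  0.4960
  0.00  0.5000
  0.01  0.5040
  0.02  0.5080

T = 1.25;  σ√T = 0.3019
d₁ = [ln(390/400) + (0.062 + 0.27²/2)·1.25] / 0.3019 = [-0.0253 + 0.1231] / 0.3019 = 0.3238 ⇒ 0.32
d₂ = d₁ − σ√T = 0.3238 − 0.3019 = 0.0219 ⇒ 0.02
e^(−rT) = e^(−0.062·1.25) = 0.9254
P = 400·0.9254·N(-0.02) − 390·N(-0.32) = 400·0.9254·0.4920 − 390·0.3745 = 182.1187 − 146.0550 = 36.0637

$36.06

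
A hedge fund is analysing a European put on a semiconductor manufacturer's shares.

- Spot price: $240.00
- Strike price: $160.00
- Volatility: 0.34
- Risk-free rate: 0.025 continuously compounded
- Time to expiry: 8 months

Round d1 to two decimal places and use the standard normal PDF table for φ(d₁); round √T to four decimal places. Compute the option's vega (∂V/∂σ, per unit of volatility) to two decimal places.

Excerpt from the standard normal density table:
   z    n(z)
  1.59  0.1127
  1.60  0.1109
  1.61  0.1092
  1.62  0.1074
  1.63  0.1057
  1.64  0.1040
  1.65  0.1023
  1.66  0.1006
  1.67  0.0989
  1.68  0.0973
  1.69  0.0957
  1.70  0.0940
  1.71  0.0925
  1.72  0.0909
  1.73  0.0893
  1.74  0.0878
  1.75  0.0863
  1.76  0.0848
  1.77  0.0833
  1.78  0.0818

T = 0.6667;  σ√T = 0.2776
d₁ = [ln(240/160) + (0.025 + ½·0.34²)·0.6667] / (σ√T) = (0.4055 + 0.0552) / 0.2776 = 1.6594 ⇒ 1.66
√T = √0.6667 = 0.8165
φ(d₁) = φ(1.66) = 0.1006
vega = S·φ(d₁)·√T = 240·0.1006·0.8165 = 19.7136

19.71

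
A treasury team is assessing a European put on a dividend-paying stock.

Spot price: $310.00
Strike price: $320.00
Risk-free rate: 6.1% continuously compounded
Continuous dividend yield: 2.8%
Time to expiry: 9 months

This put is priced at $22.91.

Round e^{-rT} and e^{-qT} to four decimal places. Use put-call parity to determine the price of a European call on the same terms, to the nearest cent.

$20.77

exp(−qT) = exp(−0.028·0.75) = 0.9792;  exp(−rT) = exp(−0.061·0.75) = 0.9553
Put-call parity: C − P = S·e^(−qT) − K·e^(−rT) = 310·0.9792 − 320·0.9553 = 303.5520 − 305.6960 = -2.1440
C = P + (C − P) = 22.91 + (-2.1440) = 20.7660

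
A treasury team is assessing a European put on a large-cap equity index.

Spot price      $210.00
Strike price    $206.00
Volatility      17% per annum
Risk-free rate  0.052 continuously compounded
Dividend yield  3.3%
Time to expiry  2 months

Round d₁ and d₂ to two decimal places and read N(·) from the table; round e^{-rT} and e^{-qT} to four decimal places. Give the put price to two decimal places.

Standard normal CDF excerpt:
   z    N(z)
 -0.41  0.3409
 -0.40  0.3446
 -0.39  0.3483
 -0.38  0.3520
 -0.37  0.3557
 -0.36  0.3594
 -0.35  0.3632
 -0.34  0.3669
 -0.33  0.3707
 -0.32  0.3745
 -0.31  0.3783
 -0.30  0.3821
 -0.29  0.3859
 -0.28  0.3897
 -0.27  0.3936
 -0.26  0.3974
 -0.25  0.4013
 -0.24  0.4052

$3.75

σ√T = 0.17·√0.1667 = 0.0694
d₁ = [ln(210/206) + (0.052 − 0.033 + ½·0.17²)·0.1667] / (σ√T) = (0.0192 + 0.0056) / 0.0694 = 0.3574 ⇒ 0.36
d₂ = 0.3574 − 0.0694 = 0.2880 ⇒ 0.29
e^(−qT) = e^(−0.033·0.1667) = 0.9945;  e^(−rT) = e^(−0.052·0.1667) = 0.9914
N(−d₂) = N(-0.29) = 0.3859;  N(−d₁) = N(-0.36) = 0.3594
P = 206·0.9914·0.3859 − 210·0.9945·0.3594 = 78.8117 − 75.0589 = 3.7528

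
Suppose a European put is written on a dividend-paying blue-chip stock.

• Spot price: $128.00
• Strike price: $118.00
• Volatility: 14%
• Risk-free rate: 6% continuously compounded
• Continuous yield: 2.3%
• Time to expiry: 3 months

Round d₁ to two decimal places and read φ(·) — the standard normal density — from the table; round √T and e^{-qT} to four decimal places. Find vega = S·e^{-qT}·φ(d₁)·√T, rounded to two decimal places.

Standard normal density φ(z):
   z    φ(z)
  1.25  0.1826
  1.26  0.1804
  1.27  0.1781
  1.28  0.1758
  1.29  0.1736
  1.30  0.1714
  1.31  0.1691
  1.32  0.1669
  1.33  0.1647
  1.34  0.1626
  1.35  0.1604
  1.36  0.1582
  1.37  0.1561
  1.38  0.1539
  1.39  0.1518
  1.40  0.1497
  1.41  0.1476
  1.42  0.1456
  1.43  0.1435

T = 0.25;  σ√T = 0.0700
d₁ = [ln(128/118) + (0.06 − 0.023 + 0.14²/2)·0.25] / 0.0700 = [0.0813 + 0.0117] / 0.0700 = 1.3292 which rounds to 1.33
√T = √0.25 = 0.5000
φ(d₁) = φ(1.33) = 0.1647
exp(−qT) = exp(−0.023·0.25) = 0.9943
vega = S·exp(−qT)·φ(d₁)·√T = 128·0.9943·0.1647·0.5000 = 10.4807

10.48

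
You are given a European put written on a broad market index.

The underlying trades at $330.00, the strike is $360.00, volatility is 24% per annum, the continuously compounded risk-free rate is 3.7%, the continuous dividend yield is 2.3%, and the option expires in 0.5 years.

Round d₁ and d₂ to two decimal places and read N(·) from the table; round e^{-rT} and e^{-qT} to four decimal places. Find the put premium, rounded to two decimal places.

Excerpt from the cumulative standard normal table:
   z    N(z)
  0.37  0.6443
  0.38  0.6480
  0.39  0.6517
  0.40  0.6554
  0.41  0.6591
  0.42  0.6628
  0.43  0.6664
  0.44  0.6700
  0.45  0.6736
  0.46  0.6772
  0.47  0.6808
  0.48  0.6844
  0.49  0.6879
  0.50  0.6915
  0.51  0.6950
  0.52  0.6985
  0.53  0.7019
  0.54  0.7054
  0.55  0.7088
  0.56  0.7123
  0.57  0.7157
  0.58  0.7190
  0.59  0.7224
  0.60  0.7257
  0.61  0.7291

$39.13

σ√T = 0.24·√0.5 = 0.1697
ln(S/K) + (r − q + σ²/2)T = ln(330/360) + (0.037 − 0.023 + 0.24²/2)·0.5 = -0.0870 + 0.0214 = -0.0656
d₁ = -0.0656 / 0.1697 = -0.3866 ⇒ -0.39
d₂ = d₁ − σ√T = -0.3866 − 0.1697 = -0.5563 ⇒ -0.56
exp(−qT) = exp(−0.023·0.5) = 0.9886;  exp(−rT) = exp(−0.037·0.5) = 0.9817
N(−d₂) = N(0.56) = 0.7123;  N(−d₁) = N(0.39) = 0.6517
P = 360·0.9817·0.7123 − 330·0.9886·0.6517 = 251.7354 − 212.6093 = 39.1261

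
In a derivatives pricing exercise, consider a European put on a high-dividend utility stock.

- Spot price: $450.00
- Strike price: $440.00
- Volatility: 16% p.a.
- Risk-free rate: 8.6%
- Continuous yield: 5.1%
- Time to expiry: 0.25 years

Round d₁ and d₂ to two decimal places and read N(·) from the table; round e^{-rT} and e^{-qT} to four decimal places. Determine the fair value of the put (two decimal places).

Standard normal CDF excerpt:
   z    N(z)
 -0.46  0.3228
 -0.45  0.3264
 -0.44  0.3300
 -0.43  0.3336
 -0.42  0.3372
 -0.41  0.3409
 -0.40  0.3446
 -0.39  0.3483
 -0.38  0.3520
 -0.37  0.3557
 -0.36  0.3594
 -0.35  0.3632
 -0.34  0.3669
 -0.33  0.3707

σ√T = 0.16·√0.25 = 0.0800
ln(S/K) + (r − q + σ²/2)T = ln(450/440) + (0.086 − 0.051 + 0.16²/2)·0.25 = 0.0225 + 0.0119 = 0.0344
d₁ = 0.0344 / 0.0800 = 0.4303 ≈ 0.43
d₂ = d₁ − σ√T = 0.4303 − 0.0800 = 0.3503 ≈ 0.35
exp(−qT) = exp(−0.051·0.25) = 0.9873;  exp(−rT) = exp(−0.086·0.25) = 0.9787
P = 440·0.9787·N(-0.35) − 450·0.9873·N(-0.43) = 440·0.9787·0.3632 − 450·0.9873·0.3336 = 156.4041 − 148.2135 = 8.1906

$8.19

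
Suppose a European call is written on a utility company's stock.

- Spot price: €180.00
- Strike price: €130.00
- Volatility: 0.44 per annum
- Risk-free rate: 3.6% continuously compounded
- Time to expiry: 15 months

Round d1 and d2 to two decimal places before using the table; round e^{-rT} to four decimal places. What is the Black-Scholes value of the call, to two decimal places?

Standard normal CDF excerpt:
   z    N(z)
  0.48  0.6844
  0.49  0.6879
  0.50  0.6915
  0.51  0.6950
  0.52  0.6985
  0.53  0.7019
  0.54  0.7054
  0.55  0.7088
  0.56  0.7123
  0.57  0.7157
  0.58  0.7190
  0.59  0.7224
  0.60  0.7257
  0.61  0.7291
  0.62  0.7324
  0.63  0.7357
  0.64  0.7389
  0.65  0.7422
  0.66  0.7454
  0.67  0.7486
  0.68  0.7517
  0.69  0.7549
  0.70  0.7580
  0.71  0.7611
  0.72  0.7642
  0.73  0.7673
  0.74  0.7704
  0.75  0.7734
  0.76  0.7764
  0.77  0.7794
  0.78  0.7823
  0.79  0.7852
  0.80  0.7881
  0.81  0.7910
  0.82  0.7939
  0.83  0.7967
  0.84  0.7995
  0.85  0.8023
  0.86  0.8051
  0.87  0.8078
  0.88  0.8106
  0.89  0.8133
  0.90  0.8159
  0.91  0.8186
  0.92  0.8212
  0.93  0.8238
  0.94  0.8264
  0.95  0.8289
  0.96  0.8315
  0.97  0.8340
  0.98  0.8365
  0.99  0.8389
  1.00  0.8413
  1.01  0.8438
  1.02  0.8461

€65.06

σ√T = 0.44 × 1.1180 = 0.4919
d₁ = [ln(180/130) + (0.036 + 0.44²/2)·1.25] / 0.4919 = [0.3254 + 0.1660] / 0.4919 = 0.9990 → 1.00
d₂ = d₁ − σ√T = 0.9990 − 0.4919 = 0.5070 → 0.51
exp(−rT) = exp(−0.036·1.25) = 0.9560
N(d₁) = N(1.00) = 0.8413;  N(d₂) = N(0.51) = 0.6950
C = 180·0.8413 − 130·0.9560·0.6950 = 151.4340 − 86.3746 = 65.0594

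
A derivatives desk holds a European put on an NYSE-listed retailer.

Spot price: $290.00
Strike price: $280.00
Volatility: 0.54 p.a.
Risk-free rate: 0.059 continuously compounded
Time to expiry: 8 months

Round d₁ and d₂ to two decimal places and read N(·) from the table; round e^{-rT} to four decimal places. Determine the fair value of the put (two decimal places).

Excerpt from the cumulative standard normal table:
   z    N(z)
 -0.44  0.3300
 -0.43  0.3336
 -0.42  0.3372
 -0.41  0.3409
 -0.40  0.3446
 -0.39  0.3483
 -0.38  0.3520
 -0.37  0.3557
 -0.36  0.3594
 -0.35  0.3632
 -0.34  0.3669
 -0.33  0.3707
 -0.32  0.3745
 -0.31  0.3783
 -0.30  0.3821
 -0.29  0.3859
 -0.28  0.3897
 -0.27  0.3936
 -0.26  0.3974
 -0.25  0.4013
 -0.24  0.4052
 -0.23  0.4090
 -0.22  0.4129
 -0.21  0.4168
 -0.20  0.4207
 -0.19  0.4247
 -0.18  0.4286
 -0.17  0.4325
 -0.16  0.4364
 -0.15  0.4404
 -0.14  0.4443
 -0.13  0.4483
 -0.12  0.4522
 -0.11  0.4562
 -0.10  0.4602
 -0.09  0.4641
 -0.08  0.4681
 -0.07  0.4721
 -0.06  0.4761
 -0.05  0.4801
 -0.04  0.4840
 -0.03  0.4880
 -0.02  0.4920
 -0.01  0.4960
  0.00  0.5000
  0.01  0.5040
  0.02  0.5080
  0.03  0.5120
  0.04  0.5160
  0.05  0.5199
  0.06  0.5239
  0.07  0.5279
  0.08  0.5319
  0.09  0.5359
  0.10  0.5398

$38.95

T = 0.6667;  σ√T = 0.4409
d₁ = [ln(290/280) + (0.059 + ½·0.54²)·0.6667] / (σ√T) = (0.0351 + 0.1365) / 0.4409 = 0.3893 → 0.39
d₂ = 0.3893 − 0.4409 = -0.0517 → -0.05
e^(−rT) = e^(−0.059·0.6667) = 0.9614
N(−d₂) = N(0.05) = 0.5199;  N(−d₁) = N(-0.39) = 0.3483
P = 280·0.9614·0.5199 − 290·0.3483 = 139.9529 − 101.0070 = 38.9459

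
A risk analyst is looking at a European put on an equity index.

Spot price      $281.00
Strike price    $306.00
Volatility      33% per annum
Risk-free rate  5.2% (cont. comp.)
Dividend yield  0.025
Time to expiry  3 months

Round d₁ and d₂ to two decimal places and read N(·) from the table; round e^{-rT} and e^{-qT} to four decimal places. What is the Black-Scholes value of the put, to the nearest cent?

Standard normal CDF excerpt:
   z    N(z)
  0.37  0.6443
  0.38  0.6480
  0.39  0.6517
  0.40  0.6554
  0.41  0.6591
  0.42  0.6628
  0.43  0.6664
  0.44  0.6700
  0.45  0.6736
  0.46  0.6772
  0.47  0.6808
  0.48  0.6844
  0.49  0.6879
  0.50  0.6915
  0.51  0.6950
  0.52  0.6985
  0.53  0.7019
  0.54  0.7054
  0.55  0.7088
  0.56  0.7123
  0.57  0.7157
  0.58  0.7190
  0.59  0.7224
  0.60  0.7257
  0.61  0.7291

T = 0.25;  σ√T = 0.1650
d₁ = [ln(281/306) + (0.052 − 0.025 + 0.33²/2)·0.25] / 0.1650 = [-0.0852 + 0.0204] / 0.1650 = -0.3931 ⇒ -0.39
d₂ = d₁ − σ√T = -0.3931 − 0.1650 = -0.5581 ⇒ -0.56
e^(−qT) = e^(−0.025·0.25) = 0.9938;  e^(−rT) = e^(−0.052·0.25) = 0.9871
N(−d₂) = N(0.56) = 0.7123;  N(−d₁) = N(0.39) = 0.6517
P = 306·0.9871·0.7123 − 281·0.9938·0.6517 = 215.1521 − 181.9923 = 33.1598

$33.16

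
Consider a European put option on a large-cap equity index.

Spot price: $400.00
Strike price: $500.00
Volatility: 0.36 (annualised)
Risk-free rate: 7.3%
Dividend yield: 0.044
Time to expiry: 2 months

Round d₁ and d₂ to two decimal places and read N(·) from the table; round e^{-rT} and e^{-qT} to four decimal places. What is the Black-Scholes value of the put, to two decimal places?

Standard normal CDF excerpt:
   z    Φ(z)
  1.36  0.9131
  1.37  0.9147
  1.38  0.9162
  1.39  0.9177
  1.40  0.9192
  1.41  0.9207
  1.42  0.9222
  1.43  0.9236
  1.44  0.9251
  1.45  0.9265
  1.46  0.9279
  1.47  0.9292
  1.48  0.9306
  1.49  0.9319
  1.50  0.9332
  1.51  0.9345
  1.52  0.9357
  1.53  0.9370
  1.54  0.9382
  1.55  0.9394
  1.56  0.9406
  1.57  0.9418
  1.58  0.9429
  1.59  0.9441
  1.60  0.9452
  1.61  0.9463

$99.02

T = 0.1667;  σ√T = 0.1470
d₁ = [ln(400/500) + (0.073 − 0.044 + 0.36²/2)·0.1667] / 0.1470 = [-0.2231 + 0.0156] / 0.1470 = -1.4119 → -1.41
d₂ = d₁ − σ√T = -1.4119 − 0.1470 = -1.5589 → -1.56
exp(−qT) = exp(−0.044·0.1667) = 0.9927;  exp(−rT) = exp(−0.073·0.1667) = 0.9879
N(−d₂) = N(1.56) = 0.9406;  N(−d₁) = N(1.41) = 0.9207
P = 500·0.9879·0.9406 − 400·0.9927·0.9207 = 464.6094 − 365.5916 = 99.0178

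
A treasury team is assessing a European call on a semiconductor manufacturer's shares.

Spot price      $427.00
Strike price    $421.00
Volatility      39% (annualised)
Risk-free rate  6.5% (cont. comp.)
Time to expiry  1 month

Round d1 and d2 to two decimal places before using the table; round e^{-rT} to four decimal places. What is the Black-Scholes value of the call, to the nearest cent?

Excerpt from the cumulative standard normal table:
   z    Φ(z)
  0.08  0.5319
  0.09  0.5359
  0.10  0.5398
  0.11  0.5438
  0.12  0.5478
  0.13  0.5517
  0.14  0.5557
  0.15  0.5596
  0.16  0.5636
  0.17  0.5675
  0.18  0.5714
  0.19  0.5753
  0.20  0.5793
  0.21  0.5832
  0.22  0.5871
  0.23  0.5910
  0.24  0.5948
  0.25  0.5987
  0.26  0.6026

σ√T = 0.39·√0.08333 = 0.1126
d₁ = [ln(427/421) + (0.065 + 0.39²/2)·0.08333] / 0.1126 = [0.0142 + 0.0118] / 0.1126 = 0.2301 ≈ 0.23
d₂ = d₁ − σ√T = 0.2301 − 0.1126 = 0.1175 ≈ 0.12
exp(−rT) = exp(−0.065·0.08333) = 0.9946
N(d₁) = N(0.23) = 0.5910;  N(d₂) = N(0.12) = 0.5478
C = 427·0.5910 − 421·0.9946·0.5478 = 252.3570 − 229.3784 = 22.9786

$22.98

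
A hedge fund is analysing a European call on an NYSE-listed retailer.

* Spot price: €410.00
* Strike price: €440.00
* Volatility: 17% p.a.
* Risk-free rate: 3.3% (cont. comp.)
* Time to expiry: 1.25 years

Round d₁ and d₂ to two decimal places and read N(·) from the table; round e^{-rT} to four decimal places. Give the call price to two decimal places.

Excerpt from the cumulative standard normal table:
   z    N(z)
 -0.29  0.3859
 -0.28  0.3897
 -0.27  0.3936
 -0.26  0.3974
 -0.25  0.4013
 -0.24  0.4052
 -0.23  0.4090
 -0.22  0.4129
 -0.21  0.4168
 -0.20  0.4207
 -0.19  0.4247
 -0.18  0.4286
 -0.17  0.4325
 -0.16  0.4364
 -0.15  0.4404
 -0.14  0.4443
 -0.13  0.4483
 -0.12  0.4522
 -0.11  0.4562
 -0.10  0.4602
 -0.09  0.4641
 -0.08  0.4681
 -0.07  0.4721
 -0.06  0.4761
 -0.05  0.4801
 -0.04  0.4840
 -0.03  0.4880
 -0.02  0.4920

€25.76

σ√T = 0.17 × 1.1180 = 0.1901
ln(S/K) + (r + σ²/2)T = ln(410/440) + (0.033 + 0.17²/2)·1.25 = -0.0706 + 0.0593 = -0.0113
d₁ = -0.0113 / 0.1901 = -0.0595 → -0.06
d₂ = d₁ − σ√T = -0.0595 − 0.1901 = -0.2495 → -0.25
exp(−rT) = exp(−0.033·1.25) = 0.9596
C = 410·N(-0.06) − 440·0.9596·N(-0.25) = 410·0.4761 − 440·0.9596·0.4013 = 195.2010 − 169.4385 = 25.7625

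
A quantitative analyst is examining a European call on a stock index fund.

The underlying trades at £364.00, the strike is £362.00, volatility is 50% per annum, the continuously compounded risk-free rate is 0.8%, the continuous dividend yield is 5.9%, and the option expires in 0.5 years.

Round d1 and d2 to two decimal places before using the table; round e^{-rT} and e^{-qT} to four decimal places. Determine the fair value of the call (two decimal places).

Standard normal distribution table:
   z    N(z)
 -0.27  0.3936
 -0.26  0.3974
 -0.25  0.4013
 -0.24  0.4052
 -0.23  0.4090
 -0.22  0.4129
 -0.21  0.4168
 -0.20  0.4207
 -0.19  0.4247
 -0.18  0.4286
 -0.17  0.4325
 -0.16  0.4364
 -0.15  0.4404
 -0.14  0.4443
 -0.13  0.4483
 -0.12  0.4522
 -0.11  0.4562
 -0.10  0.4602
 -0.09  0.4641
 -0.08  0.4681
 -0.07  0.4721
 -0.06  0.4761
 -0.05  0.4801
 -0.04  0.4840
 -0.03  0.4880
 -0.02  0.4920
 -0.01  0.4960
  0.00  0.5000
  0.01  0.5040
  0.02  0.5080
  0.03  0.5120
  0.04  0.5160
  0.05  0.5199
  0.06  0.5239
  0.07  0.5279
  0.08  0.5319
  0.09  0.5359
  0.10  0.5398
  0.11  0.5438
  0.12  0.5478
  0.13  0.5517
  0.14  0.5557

T = 0.5;  σ√T = 0.3536
ln(S/K) + (r − q + σ²/2)T = ln(364/362) + (0.008 − 0.059 + 0.5²/2)·0.5 = 0.0055 + 0.0370 = 0.0425
d₁ = 0.0425 / 0.3536 = 0.1202 → 0.12
d₂ = d₁ − σ√T = 0.1202 − 0.3536 = -0.2333 → -0.23
exp(−qT) = exp(−0.059·0.5) = 0.9709;  exp(−rT) = exp(−0.008·0.5) = 0.9960
C = 364·0.9709·N(0.12) − 362·0.9960·N(-0.23) = 364·0.9709·0.5478 − 362·0.9960·0.4090 = 193.5967 − 147.4658 = 46.1309

£46.13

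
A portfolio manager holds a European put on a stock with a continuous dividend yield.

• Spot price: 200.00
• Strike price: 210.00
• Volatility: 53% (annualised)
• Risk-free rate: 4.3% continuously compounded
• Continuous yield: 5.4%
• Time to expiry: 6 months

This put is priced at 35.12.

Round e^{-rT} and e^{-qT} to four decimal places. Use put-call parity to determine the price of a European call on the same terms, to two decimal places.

e^(−qT) = e^(−0.054·0.5) = 0.9734;  e^(−rT) = e^(−0.043·0.5) = 0.9787
Put-call parity: C − P = S·e^(−qT) − K·e^(−rT) = 200·0.9734 − 210·0.9787 = 194.6800 − 205.5270 = -10.8470
C = P + (C − P) = 35.12 + (-10.8470) = 24.2730

24.27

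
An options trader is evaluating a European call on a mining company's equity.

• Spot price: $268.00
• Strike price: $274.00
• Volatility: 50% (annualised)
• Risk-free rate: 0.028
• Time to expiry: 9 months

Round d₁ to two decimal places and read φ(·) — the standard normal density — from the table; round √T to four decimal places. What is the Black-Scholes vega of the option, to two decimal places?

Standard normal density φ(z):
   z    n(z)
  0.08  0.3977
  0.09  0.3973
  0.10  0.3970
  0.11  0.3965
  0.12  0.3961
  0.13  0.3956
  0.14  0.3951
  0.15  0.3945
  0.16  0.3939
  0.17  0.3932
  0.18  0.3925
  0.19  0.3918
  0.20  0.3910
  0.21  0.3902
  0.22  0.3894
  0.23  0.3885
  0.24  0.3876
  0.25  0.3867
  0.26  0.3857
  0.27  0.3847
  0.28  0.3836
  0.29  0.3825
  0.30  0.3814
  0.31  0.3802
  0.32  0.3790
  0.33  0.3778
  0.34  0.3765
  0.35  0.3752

90.56

T = 0.75;  σ√T = 0.4330
d₁ = [ln(268/274) + (0.028 + ½·0.5²)·0.75] / (σ√T) = (-0.0221 + 0.1147) / 0.4330 = 0.2139 ≈ 0.21
√T = √0.75 = 0.8660
φ(d₁) = φ(0.21) = 0.3902
vega = S·φ(d₁)·√T = 268·0.3902·0.8660 = 90.5607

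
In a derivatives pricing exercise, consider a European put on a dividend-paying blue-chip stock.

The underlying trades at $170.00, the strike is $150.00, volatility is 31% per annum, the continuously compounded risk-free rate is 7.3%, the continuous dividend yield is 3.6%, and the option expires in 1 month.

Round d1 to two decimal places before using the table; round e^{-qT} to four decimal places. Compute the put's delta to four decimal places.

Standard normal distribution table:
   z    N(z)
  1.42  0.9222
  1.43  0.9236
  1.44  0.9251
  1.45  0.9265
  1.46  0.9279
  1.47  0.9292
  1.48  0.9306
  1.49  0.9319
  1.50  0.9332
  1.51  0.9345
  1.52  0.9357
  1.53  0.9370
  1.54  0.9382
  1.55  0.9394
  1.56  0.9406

-0.0692

σ√T = 0.31 × 0.2887 = 0.0895
d₁ = [ln(170/150) + (0.073 − 0.036 + 0.31²/2)·0.08333] / 0.0895 = [0.1252 + 0.0071] / 0.0895 = 1.4778 ⇒ 1.48
N(d₁) = N(1.48) = 0.9306
Δ_put = e^(−qT)·(N(d₁) − 1) = 0.9970·(0.9306 − 1) = -0.0692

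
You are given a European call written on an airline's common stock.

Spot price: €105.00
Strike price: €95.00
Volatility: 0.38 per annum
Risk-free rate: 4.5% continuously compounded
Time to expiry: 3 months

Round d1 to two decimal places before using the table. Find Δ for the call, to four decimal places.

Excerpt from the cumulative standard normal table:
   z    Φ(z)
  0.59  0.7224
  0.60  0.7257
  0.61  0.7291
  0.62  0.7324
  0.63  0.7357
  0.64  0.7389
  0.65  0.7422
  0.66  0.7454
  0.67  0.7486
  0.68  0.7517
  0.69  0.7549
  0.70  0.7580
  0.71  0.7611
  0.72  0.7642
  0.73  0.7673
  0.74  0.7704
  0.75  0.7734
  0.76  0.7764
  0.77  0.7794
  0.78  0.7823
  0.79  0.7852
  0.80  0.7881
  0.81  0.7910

σ√T = 0.38 × 0.5000 = 0.1900
d₁ = [ln(105/95) + (0.045 + 0.38²/2)·0.25] / 0.1900 = [0.1001 + 0.0293] / 0.1900 = 0.6810 ⇒ 0.68
N(d₁) = N(0.68) = 0.7517
Δ_call = N(d₁) = 0.7517

0.7517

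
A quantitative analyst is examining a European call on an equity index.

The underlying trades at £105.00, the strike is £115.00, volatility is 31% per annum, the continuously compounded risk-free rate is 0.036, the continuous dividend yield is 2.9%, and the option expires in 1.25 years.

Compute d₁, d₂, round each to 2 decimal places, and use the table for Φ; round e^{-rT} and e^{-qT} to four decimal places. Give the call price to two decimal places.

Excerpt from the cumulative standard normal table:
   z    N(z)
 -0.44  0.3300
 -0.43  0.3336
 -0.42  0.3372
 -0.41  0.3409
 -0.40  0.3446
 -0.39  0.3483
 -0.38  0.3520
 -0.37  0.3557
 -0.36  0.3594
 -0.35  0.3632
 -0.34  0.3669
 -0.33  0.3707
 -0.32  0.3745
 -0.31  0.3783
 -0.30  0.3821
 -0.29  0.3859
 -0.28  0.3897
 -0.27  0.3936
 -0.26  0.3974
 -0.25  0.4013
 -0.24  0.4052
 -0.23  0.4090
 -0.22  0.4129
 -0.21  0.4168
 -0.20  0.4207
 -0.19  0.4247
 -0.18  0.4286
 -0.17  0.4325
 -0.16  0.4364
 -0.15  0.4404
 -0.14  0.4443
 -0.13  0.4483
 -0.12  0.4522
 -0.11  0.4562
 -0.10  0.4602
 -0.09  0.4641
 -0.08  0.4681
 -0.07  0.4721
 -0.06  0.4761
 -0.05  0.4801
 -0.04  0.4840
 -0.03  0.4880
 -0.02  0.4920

T = 1.25;  σ√T = 0.3466
d₁ = [ln(105/115) + (0.036 − 0.029 + ½·0.31²)·1.25] / (σ√T) = (-0.0910 + 0.0688) / 0.3466 = -0.0639 which rounds to -0.06
d₂ = -0.0639 − 0.3466 = -0.4105 which rounds to -0.41
e^(−qT) = e^(−0.029·1.25) = 0.9644;  e^(−rT) = e^(−0.036·1.25) = 0.9560
C = 105·0.9644·N(-0.06) − 115·0.9560·N(-0.41) = 105·0.9644·0.4761 − 115·0.9560·0.3409 = 48.2108 − 37.4785 = 10.7323

£10.73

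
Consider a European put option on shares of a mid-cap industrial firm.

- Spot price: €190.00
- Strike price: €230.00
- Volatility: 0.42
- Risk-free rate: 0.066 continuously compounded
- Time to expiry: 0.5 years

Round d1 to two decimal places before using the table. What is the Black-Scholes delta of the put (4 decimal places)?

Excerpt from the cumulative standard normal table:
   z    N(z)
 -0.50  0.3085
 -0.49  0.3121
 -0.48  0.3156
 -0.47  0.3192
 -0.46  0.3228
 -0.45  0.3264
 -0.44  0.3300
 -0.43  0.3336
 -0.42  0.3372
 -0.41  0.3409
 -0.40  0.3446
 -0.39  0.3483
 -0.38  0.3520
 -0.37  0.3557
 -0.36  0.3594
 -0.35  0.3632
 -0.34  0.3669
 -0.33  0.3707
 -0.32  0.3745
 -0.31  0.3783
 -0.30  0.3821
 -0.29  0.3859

-0.6480

T = 0.5;  σ√T = 0.2970
d₁ = [ln(190/230) + (0.066 + 0.42²/2)·0.5] / 0.2970 = [-0.1911 + 0.0771] / 0.2970 = -0.3837 ⇒ -0.38
N(d₁) = N(-0.38) = 0.3520
Δ_put = N(d₁) − 1 = 0.3520 − 1 = -0.6480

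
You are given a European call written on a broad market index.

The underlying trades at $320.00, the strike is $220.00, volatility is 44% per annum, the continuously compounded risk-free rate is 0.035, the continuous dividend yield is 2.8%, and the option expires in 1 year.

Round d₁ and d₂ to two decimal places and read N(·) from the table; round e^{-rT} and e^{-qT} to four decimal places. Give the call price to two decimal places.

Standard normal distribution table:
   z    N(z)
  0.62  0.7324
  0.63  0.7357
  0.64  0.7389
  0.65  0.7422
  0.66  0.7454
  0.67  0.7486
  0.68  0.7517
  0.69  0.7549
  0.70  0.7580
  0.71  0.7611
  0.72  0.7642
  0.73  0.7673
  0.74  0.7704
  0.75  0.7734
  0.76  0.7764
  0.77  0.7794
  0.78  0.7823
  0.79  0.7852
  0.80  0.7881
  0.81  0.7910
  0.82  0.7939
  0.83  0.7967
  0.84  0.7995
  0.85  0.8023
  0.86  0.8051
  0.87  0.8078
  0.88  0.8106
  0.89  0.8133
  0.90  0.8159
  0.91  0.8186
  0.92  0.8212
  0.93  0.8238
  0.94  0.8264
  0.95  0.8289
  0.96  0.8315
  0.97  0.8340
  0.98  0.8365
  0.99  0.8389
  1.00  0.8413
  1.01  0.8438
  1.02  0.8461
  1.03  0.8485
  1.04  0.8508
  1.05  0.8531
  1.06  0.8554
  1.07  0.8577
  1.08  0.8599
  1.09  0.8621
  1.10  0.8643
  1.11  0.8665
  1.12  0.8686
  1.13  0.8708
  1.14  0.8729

T = 1;  σ√T = 0.4400
ln(S/K) + (r − q + σ²/2)T = ln(320/220) + (0.035 − 0.028 + 0.44²/2)·1 = 0.3747 + 0.1038 = 0.4785
d₁ = 0.4785 / 0.4400 = 1.0875 ⇒ 1.09
d₂ = d₁ − σ√T = 1.0875 − 0.4400 = 0.6475 ⇒ 0.65
exp(−qT) = exp(−0.028·1) = 0.9724;  exp(−rT) = exp(−0.035·1) = 0.9656
C = 320·0.9724·N(1.09) − 220·0.9656·N(0.65) = 320·0.9724·0.8621 − 220·0.9656·0.7422 = 268.2579 − 157.6670 = 110.5909

$110.59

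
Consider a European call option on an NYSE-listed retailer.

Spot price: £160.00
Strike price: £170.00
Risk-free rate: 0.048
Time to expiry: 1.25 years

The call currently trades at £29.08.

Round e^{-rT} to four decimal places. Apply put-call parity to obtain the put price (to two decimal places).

£29.19

e^(−rT) = e^(−0.048·1.25) = 0.9418
Put-call parity: C − P = S − K·e^(−rT) = 160 − 170·0.9418 = 160 − 160.1060 = -0.1060
P = C − (C − P) = 29.08 − (-0.1060) = 29.1860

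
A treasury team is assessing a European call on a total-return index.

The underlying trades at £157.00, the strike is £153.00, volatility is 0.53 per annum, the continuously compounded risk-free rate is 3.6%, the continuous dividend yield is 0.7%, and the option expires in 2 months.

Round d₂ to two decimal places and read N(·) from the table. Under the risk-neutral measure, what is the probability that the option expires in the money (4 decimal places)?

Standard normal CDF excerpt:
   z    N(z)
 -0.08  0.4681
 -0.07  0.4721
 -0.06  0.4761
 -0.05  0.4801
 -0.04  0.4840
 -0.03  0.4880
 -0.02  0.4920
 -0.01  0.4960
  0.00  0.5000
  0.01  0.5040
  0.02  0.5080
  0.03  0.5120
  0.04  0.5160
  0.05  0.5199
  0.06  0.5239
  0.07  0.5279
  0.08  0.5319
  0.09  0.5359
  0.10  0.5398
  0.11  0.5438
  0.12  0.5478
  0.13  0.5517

σ√T = 0.53 × 0.4082 = 0.2164
ln(S/K) + (r − q + σ²/2)T = ln(157/153) + (0.036 − 0.007 + 0.53²/2)·0.1667 = 0.0258 + 0.0282 = 0.0540
d₁ = 0.0540 / 0.2164 = 0.2498 ≈ 0.25
d₂ = d₁ − σ√T = 0.2498 − 0.2164 = 0.0334 ≈ 0.03
Pr(exercise) under Q = N(d₂) = 0.5120

0.5120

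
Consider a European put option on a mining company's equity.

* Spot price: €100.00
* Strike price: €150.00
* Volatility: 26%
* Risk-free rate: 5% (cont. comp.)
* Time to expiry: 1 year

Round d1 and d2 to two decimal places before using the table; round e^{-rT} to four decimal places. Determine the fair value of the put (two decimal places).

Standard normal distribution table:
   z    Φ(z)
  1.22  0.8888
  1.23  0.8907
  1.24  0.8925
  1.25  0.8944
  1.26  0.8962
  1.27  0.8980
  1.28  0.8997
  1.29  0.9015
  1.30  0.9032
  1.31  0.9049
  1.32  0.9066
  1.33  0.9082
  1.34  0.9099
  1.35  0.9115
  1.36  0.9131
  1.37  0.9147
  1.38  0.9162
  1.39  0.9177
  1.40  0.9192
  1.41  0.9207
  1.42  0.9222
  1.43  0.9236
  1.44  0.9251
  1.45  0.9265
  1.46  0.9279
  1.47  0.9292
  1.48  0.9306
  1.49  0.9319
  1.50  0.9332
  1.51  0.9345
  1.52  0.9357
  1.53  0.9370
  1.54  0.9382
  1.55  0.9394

σ√T = 0.26·√1 = 0.2600
d₁ = [ln(100/150) + (0.05 + 0.26²/2)·1] / 0.2600 = [-0.4055 + 0.0838] / 0.2600 = -1.2372 ⇒ -1.24
d₂ = d₁ − σ√T = -1.2372 − 0.2600 = -1.4972 ⇒ -1.50
exp(−rT) = exp(−0.05·1) = 0.9512
N(−d₂) = N(1.50) = 0.9332;  N(−d₁) = N(1.24) = 0.8925
P = 150·0.9512·0.9332 − 100·0.8925 = 133.1490 − 89.2500 = 43.8990

€43.90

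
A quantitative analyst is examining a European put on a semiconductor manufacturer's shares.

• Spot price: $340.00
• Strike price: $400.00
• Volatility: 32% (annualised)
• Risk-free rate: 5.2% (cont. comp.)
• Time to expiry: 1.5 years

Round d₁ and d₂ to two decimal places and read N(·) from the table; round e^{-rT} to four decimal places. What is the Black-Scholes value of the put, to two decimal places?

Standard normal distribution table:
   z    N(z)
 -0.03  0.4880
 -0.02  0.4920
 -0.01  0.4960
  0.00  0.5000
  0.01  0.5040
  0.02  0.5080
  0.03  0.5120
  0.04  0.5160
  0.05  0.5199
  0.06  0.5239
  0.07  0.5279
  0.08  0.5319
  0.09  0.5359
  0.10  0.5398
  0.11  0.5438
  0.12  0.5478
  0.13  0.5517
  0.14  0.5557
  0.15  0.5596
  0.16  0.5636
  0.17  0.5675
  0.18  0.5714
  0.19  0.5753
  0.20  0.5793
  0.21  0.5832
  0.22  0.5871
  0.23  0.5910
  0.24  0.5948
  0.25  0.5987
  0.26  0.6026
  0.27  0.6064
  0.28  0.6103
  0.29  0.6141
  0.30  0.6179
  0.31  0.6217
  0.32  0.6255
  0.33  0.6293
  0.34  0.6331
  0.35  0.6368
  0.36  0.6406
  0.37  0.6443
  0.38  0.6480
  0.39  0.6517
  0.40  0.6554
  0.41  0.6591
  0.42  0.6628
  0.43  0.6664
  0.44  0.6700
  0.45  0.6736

σ√T = 0.32 × 1.2247 = 0.3919
d₁ = [ln(340/400) + (0.052 + 0.32²/2)·1.5] / 0.3919 = [-0.1625 + 0.1548] / 0.3919 = -0.0197 ⇒ -0.02
d₂ = d₁ − σ√T = -0.0197 − 0.3919 = -0.4116 ⇒ -0.41
e^(−rT) = e^(−0.052·1.5) = 0.9250
N(−d₂) = N(0.41) = 0.6591;  N(−d₁) = N(0.02) = 0.5080
P = 400·0.9250·0.6591 − 340·0.5080 = 243.8670 − 172.7200 = 71.1470

$71.15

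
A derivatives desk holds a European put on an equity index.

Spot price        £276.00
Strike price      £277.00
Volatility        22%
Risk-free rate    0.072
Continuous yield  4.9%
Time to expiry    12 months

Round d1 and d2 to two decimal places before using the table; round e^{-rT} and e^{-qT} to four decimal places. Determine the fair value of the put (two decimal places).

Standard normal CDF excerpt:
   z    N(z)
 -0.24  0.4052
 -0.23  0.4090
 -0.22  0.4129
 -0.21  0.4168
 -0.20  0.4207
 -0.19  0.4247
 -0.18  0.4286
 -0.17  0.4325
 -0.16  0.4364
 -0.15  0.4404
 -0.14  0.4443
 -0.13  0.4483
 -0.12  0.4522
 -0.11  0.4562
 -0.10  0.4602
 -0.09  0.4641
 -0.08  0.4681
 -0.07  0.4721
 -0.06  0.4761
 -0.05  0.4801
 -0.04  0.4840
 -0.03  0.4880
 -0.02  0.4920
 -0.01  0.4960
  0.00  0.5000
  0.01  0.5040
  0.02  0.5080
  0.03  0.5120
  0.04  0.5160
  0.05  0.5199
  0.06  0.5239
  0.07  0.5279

£20.37

σ√T = 0.22·√1 = 0.2200
d₁ = [ln(276/277) + (0.072 − 0.049 + 0.22²/2)·1] / 0.2200 = [-0.0036 + 0.0472] / 0.2200 = 0.1981 which rounds to 0.20
d₂ = d₁ − σ√T = 0.1981 − 0.2200 = -0.0219 which rounds to -0.02
exp(−qT) = exp(−0.049·1) = 0.9522;  exp(−rT) = exp(−0.072·1) = 0.9305
P = 277·0.9305·N(0.02) − 276·0.9522·N(-0.20) = 277·0.9305·0.5080 − 276·0.9522·0.4207 = 130.9362 − 110.5630 = 20.3732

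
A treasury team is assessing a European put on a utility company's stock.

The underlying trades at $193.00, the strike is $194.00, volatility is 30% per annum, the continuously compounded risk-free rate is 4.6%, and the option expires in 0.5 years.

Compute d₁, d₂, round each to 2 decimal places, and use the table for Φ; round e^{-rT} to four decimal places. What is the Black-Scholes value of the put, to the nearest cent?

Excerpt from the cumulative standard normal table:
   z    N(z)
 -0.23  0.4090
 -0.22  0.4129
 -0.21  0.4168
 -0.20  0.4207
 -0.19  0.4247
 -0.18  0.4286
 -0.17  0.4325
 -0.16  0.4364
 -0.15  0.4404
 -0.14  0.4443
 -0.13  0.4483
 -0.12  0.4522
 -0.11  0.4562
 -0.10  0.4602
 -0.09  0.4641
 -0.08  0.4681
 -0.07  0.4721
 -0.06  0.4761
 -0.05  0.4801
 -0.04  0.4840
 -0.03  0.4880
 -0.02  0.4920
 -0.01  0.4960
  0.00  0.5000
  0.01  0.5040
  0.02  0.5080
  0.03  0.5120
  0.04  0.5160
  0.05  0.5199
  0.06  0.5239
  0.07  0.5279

T = 0.5;  σ√T = 0.2121
ln(S/K) + (r + σ²/2)T = ln(193/194) + (0.046 + 0.3²/2)·0.5 = -0.0052 + 0.0455 = 0.0403
d₁ = 0.0403 / 0.2121 = 0.1901 → 0.19
d₂ = d₁ − σ√T = 0.1901 − 0.2121 = -0.0220 → -0.02
exp(−rT) = exp(−0.046·0.5) = 0.9773
N(−d₂) = N(0.02) = 0.5080;  N(−d₁) = N(-0.19) = 0.4247
P = 194·0.9773·0.5080 − 193·0.4247 = 96.3149 − 81.9671 = 14.3478

$14.35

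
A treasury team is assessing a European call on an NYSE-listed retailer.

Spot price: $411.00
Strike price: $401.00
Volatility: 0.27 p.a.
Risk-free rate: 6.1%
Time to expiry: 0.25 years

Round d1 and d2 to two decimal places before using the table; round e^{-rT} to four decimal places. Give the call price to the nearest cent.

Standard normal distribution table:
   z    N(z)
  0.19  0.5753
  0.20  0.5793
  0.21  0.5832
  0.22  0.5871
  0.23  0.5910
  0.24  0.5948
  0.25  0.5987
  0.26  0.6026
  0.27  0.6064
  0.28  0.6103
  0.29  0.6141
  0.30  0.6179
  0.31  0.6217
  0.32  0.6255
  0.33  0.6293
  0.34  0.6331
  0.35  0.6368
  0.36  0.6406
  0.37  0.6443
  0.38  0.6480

T = 0.25;  σ√T = 0.1350
ln(S/K) + (r + σ²/2)T = ln(411/401) + (0.061 + 0.27²/2)·0.25 = 0.0246 + 0.0244 = 0.0490
d₁ = 0.0490 / 0.1350 = 0.3629 ⇒ 0.36
d₂ = d₁ − σ√T = 0.3629 − 0.1350 = 0.2279 ⇒ 0.23
exp(−rT) = exp(−0.061·0.25) = 0.9849
N(d₁) = N(0.36) = 0.6406;  N(d₂) = N(0.23) = 0.5910
C = 411·0.6406 − 401·0.9849·0.5910 = 263.2866 − 233.4124 = 29.8742

$29.87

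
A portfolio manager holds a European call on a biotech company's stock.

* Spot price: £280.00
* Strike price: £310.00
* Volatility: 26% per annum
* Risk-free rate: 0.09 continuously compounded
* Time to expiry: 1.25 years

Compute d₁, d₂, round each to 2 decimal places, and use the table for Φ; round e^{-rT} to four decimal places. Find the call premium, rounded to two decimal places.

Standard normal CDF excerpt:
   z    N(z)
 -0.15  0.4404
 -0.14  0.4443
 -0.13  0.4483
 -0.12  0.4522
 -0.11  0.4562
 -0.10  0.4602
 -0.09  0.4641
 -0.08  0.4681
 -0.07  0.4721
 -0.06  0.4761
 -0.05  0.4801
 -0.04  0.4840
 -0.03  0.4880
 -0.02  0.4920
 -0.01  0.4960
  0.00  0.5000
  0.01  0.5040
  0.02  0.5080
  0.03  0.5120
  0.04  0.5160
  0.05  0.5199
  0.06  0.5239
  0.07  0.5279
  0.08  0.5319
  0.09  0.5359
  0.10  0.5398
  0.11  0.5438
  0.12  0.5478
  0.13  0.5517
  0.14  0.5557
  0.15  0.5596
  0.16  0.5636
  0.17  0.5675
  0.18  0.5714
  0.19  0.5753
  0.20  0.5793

σ√T = 0.26 × 1.1180 = 0.2907
d₁ = [ln(280/310) + (0.09 + 0.26²/2)·1.25] / 0.2907 = [-0.1018 + 0.1547] / 0.2907 = 0.1822 ≈ 0.18
d₂ = d₁ − σ√T = 0.1822 − 0.2907 = -0.1085 ≈ -0.11
exp(−rT) = exp(−0.09·1.25) = 0.8936
N(d₁) = N(0.18) = 0.5714;  N(d₂) = N(-0.11) = 0.4562
C = 280·0.5714 − 310·0.8936·0.4562 = 159.9920 − 126.3747 = 33.6173

£33.62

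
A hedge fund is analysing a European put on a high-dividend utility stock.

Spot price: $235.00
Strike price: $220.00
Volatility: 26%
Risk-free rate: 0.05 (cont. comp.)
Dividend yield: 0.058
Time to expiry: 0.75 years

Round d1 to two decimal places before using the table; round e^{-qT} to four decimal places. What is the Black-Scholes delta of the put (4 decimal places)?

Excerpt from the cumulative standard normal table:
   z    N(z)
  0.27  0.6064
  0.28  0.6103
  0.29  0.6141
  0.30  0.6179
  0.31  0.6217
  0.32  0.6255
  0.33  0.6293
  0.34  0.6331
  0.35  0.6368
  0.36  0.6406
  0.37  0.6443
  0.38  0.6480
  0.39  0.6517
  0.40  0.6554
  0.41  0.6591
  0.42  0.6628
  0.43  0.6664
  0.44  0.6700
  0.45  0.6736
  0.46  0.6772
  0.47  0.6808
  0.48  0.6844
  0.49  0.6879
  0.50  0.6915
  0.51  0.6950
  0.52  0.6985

T = 0.75;  σ√T = 0.2252
d₁ = [ln(235/220) + (0.05 − 0.058 + 0.26²/2)·0.75] / 0.2252 = [0.0660 + 0.0194] / 0.2252 = 0.3789 ⇒ 0.38
N(d₁) = N(0.38) = 0.6480
Δ_put = exp(−qT)·(N(d₁) − 1) = 0.9574·(0.6480 − 1) = -0.3370

-0.3370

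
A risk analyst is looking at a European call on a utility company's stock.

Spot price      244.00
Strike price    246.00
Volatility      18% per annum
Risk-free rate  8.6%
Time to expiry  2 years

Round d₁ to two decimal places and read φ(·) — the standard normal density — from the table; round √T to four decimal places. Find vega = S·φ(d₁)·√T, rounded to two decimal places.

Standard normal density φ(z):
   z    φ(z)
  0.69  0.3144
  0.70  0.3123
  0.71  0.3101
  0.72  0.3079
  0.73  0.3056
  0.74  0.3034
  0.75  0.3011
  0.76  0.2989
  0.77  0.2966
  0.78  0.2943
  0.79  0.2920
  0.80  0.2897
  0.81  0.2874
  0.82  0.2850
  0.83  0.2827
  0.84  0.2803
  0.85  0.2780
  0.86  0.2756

σ√T = 0.18·√2 = 0.2546
d₁ = [ln(244/246) + (0.086 + 0.18²/2)·2] / 0.2546 = [-0.0082 + 0.2044] / 0.2546 = 0.7709 → 0.77
√T = √2 = 1.4142
φ(d₁) = φ(0.77) = 0.2966
vega = S·φ(d₁)·√T = 244·0.2966·1.4142 = 102.3462
(Call and put vega coincide under Black-Scholes.)

102.35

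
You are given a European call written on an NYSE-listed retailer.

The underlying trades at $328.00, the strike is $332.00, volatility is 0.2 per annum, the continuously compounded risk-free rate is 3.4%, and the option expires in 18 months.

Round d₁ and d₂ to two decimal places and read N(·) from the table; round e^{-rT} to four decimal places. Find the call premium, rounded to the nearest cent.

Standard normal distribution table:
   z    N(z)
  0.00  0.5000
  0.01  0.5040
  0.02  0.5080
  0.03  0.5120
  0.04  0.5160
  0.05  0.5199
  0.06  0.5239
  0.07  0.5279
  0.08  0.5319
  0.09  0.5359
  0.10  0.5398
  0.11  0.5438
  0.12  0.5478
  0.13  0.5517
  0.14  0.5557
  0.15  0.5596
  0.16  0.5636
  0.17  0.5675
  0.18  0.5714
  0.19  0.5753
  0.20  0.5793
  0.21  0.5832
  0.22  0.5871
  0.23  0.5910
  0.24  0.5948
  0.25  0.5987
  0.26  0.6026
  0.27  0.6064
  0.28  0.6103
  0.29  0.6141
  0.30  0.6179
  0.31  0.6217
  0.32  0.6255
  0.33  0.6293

σ√T = 0.2 × 1.2247 = 0.2449
ln(S/K) + (r + σ²/2)T = ln(328/332) + (0.034 + 0.2²/2)·1.5 = -0.0121 + 0.0810 = 0.0689
d₁ = 0.0689 / 0.2449 = 0.2812 which rounds to 0.28
d₂ = d₁ − σ√T = 0.2812 − 0.2449 = 0.0362 which rounds to 0.04
e^(−rT) = e^(−0.034·1.5) = 0.9503
N(d₁) = N(0.28) = 0.6103;  N(d₂) = N(0.04) = 0.5160
C = 328·0.6103 − 332·0.9503·0.5160 = 200.1784 − 162.7978 = 37.3806

$37.38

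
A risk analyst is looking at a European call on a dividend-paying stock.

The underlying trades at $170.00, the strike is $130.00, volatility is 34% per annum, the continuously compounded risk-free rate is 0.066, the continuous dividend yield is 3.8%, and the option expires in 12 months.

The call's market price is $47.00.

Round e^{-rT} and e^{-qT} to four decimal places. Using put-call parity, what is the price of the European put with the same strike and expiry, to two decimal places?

$5.03

exp(−qT) = exp(−0.038·1) = 0.9627;  exp(−rT) = exp(−0.066·1) = 0.9361
Put-call parity: C − P = S·e^(−qT) − K·e^(−rT) = 170·0.9627 − 130·0.9361 = 163.6590 − 121.6930 = 41.9660
P = C − (C − P) = 47.00 − (41.9660) = 5.0340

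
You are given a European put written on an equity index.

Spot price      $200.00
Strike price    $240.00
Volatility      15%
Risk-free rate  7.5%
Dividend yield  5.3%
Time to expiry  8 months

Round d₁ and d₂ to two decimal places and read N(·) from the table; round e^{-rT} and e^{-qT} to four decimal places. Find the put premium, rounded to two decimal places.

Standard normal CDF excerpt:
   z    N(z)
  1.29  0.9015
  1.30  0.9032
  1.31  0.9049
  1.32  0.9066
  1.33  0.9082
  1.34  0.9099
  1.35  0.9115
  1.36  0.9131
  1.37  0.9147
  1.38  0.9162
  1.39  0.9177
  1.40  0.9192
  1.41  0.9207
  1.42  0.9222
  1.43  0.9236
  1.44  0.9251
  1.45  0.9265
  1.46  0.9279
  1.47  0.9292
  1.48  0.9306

T = 0.6667;  σ√T = 0.1225
d₁ = [ln(200/240) + (0.075 − 0.053 + ½·0.15²)·0.6667] / (σ√T) = (-0.1823 + 0.0222) / 0.1225 = -1.3077 which rounds to -1.31
d₂ = -1.3077 − 0.1225 = -1.4301 which rounds to -1.43
e^(−qT) = e^(−0.053·0.6667) = 0.9653;  e^(−rT) = e^(−0.075·0.6667) = 0.9512
N(−d₂) = N(1.43) = 0.9236;  N(−d₁) = N(1.31) = 0.9049
P = 240·0.9512·0.9236 − 200·0.9653·0.9049 = 210.8468 − 174.7000 = 36.1468

$36.15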